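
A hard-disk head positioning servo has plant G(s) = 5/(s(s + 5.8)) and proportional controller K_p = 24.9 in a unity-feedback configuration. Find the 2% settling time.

From 1 + K_pG(s) = 0: s² + 5.8s + 124.5 = 0 ⇒ ω_n = 11.16, ζ = 0.2599.
2% settling time T_s ≈ 4/(ζω_n) = 4/2.9 = 1.38 s.

T_s ≈ 1.38 s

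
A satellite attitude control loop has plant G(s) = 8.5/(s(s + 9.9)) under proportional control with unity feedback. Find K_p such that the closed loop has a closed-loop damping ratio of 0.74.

Closed-loop characteristic equation: s² + 9.9s + K_p·8.5 = 0.
So ω_n = √(8.5K_p) and 2ζω_n = 9.9, giving ζ = 9.9/(2√(8.5K_p)).
Setting ζ = 0.74: √(8.5K_p) = 9.9/(2·0.74) = 6.689, so K_p = 44.75/8.5 = 5.26.

K_p = 5.26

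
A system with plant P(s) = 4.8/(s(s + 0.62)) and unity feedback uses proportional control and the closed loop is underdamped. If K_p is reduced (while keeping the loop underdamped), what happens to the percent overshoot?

ζ = 0.62/(2√(4.8K_p)) rises as K_p falls; higher damping means less overshoot.

decrease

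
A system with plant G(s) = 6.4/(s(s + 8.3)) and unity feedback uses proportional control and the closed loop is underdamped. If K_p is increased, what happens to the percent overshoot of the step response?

increase

Characteristic equation s² + 8.3s + K_p·6.4 = 0: raising K_p raises ω_n while 2ζω_n = 8.3 is fixed, so ζ falls and overshoot grows.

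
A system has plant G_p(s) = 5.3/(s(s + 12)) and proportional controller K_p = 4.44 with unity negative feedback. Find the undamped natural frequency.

ω_n = 4.85 rad/s

The closed-loop denominator is s(s+12) + 4.44·5.3 = s² + 12s + 23.53.
So ω_n² = 23.53 ⇒ ω_n = 4.851 rad/s, and ζ = 12/(2ω_n) = 1.24.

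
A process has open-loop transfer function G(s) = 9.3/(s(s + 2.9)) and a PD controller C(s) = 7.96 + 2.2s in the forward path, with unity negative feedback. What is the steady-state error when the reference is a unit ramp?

The loop has one pole at the origin (type 1). Velocity error constant K_v = lim_{s→0} s·C(s)G(s) = 7.96·9.3/2.9 = 25.53.
Steady-state error to a unit ramp: e_ss = 1/K_v = 0.0392.

0.0392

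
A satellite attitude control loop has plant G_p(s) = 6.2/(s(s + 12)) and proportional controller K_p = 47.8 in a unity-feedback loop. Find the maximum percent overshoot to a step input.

31.1%

Closed-loop characteristic equation: s² + 12s + 296.4 = 0, so ω_n = 17.22 rad/s and ζ = 12/(2·17.22) = 0.3485.
%OS = 100·exp(−πζ/√(1−ζ²)) = 100·exp(−π·0.3485/√0.8785) = 31.1%.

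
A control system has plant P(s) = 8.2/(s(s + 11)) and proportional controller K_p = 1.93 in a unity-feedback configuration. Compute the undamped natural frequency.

ω_n = 3.98 rad/s

1 + K_p·P(s) = 0 gives s² + 11s + 15.83 = 0.
Matching s² + 2ζω_n s + ω_n²: ω_n = √15.83 = 3.978 rad/s and 2ζω_n = 11, so ζ = 11/(2·3.978) = 1.38.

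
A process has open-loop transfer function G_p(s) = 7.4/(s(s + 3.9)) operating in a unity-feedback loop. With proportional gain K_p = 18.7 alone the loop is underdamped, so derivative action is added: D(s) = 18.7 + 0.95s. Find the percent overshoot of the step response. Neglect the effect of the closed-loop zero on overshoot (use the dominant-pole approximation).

19.2%

Forward path: (18.7 + 0.95s)·7.4/(s(s+3.9)). The closed-loop characteristic equation is s² + (3.9 + 7.4·0.95)s + 7.4·18.7 = 0.
That is s² + 10.93s + 138.4 = 0, so ω_n = 11.76 rad/s and ζ = 10.93/(2·11.76) = 0.4646.
%OS = 100·exp(−πζ/√(1−ζ²)) = 19.2%.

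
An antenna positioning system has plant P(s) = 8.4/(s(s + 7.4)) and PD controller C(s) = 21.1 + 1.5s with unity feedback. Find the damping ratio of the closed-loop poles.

Forward path: (21.1 + 1.5s)·8.4/(s(s+7.4)). The closed-loop characteristic equation is s² + (7.4 + 8.4·1.5)s + 8.4·21.1 = 0.
That is s² + 20s + 177.2 = 0, so ω_n = 13.31 rad/s and ζ = 20/(2·13.31) = 0.7511.

ζ = 0.751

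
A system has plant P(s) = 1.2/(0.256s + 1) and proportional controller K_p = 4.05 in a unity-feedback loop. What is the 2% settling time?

Closed loop: T(s) = K_p·P/(1+K_p·P) = 4.86/(0.256s + 1 + 4.86), with pole at s = −(1 + 4.86)/0.256 = −22.89.
τ = 1/22.89 = 0.04369 s, so 2% settling time ≈ 4τ = 0.175 s.

T_s ≈ 0.175 s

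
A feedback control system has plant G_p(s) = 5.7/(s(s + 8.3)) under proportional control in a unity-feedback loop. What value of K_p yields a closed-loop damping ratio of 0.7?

Closed-loop characteristic equation: s² + 8.3s + K_p·5.7 = 0.
So ω_n = √(5.7K_p) and 2ζω_n = 8.3, giving ζ = 8.3/(2√(5.7K_p)).
Setting ζ = 0.7: √(5.7K_p) = 8.3/(2·0.7) = 5.929, so K_p = 35.15/5.7 = 6.17.

K_p = 6.17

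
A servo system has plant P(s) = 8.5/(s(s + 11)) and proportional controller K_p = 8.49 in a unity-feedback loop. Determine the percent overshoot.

The closed-loop denominator s² + 11s + 72.17 gives ω_n = √72.17 = 8.495 and ζ = 11/(2ω_n) = 0.6474.
%OS = 100·exp(−πζ/√(1−ζ²)) = 100·exp(−π·0.6474/√0.5808) = 6.93%.

6.93%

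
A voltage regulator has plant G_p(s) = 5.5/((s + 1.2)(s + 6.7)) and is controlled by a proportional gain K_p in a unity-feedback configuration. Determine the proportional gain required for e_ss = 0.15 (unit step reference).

K_p = 8.28

The loop is type 0, so e_ss(step) = 1/(1 + K_pos) with K_pos = K_p·G_p(0).
G_p(0) = 0.6841. Require 1/(1 + K_p·0.6841) = 0.15, so 1 + 0.6841·K_p = 6.667.
K_p = (6.667 − 1)/0.6841 = 8.28.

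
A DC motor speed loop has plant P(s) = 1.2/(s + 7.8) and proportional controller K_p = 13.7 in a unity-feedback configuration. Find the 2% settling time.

Closed-loop transfer function: T(s) = K_p·P(s)/(1 + K_p·P(s)) = 16.44/(s + 7.8 + 16.44) = 16.44/(s + 24.24).
Time constant τ = 1/24.24 = 0.04125 s, so the 2% settling time is about 4τ = 0.165 s.

T_s ≈ 0.165 s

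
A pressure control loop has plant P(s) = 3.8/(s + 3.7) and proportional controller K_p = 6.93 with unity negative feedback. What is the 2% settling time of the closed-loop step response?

Closed-loop transfer function: T(s) = K_p·P(s)/(1 + K_p·P(s)) = 26.33/(s + 3.7 + 26.33) = 26.33/(s + 30.03).
Time constant τ = 1/30.03 = 0.0333 s, so the 2% settling time is about 4τ = 0.133 s.

T_s ≈ 0.133 s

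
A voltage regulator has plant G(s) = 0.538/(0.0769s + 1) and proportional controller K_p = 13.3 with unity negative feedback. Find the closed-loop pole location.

s = -106.1

Closed loop: T(s) = K_p·G/(1+K_p·G) = 7.155/(0.0769s + 1 + 7.155), with pole at s = −(1 + 7.155)/0.0769 = −106.1.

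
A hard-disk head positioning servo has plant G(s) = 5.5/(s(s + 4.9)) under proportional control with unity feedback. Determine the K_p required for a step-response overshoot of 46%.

K_p = 19

From %OS = 100·exp(−πζ/√(1−ζ²)) = 46%, ζ = −ln(0.46)/√(π²+ln²(0.46)) = 0.24.
Characteristic equation s² + 4.9s + 5.5K_p = 0 gives ζ = 4.9/(2√(5.5K_p)).
Setting ζ = 0.24: √(5.5K_p) = 4.9/(2·0.24) = 10.21, so K_p = 104.2/5.5 = 19.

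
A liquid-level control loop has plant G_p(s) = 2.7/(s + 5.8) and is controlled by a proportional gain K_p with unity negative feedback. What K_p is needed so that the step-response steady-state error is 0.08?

Steady-state error for a unit step on this type-0 loop is 1/(1 + K_p·G_p(0)).
G_p(0) = 0.4655. Require 1/(1 + K_p·0.4655) = 0.08, so 1 + 0.4655·K_p = 12.5.
K_p = (12.5 − 1)/0.4655 = 24.7.

K_p = 24.7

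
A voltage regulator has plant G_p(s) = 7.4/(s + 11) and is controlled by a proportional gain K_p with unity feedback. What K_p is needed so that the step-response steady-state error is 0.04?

The loop is type 0, so e_ss(step) = 1/(1 + K_pos) with K_pos = K_p·G_p(0).
G_p(0) = 0.6727. Require 1/(1 + K_p·0.6727) = 0.04, so 1 + 0.6727·K_p = 25.
K_p = (25 − 1)/0.6727 = 35.7.

K_p = 35.7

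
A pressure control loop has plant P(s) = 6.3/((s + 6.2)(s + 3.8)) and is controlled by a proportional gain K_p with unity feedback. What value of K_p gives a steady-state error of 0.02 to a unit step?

K_p = 183

For a type-0 loop with proportional control, e_ss = 1/(1 + K_p·P(0)).
P(0) = 0.2674. Require 1/(1 + K_p·0.2674) = 0.02, so 1 + 0.2674·K_p = 50.
K_p = (50 − 1)/0.2674 = 183.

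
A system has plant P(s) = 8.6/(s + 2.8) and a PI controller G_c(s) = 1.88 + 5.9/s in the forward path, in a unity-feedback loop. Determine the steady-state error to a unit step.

0

The open loop G_c(s)P(s) has a pole at the origin (type 1), so the static position error constant is infinite and e_ss = 1/(1+∞) = 0.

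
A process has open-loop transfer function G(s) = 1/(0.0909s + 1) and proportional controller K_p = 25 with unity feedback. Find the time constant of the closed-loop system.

Closed loop: T(s) = K_p·G/(1+K_p·G) = 25/(0.0909s + 1 + 25), with pole at s = −(1 + 25)/0.0909 = −286.
Closed-loop time constant τ = 1/286 = 0.0035 s.

τ = 0.0035 s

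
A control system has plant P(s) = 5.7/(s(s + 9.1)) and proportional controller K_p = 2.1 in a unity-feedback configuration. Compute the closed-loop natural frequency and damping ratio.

ω_n = 3.46 rad/s, ζ = 1.32

The closed-loop denominator is s(s+9.1) + 2.1·5.7 = s² + 9.1s + 11.97.
Matching s² + 2ζω_n s + ω_n²: ω_n = √11.97 = 3.46 rad/s and 2ζω_n = 9.1, so ζ = 9.1/(2·3.46) = 1.32.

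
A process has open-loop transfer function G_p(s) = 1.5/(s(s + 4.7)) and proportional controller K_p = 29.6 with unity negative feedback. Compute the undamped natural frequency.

ω_n = 6.66 rad/s

1 + K_p·G_p(s) = 0 gives s² + 4.7s + 44.4 = 0.
So ω_n² = 44.4 ⇒ ω_n = 6.663 rad/s, and ζ = 4.7/(2ω_n) = 0.353.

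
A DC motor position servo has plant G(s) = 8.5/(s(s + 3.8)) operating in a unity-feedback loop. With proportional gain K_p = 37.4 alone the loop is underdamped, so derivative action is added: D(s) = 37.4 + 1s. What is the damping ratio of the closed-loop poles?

ζ = 0.345

Forward path: (37.4 + 1s)·8.5/(s(s+3.8)). The closed-loop characteristic equation is s² + (3.8 + 8.5·1)s + 8.5·37.4 = 0.
That is s² + 12.3s + 317.9 = 0, so ω_n = 17.83 rad/s and ζ = 12.3/(2·17.83) = 0.3449.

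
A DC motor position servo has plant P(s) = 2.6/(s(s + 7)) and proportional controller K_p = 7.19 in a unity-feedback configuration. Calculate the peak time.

From 1 + K_pP(s) = 0: s² + 7s + 18.69 = 0 ⇒ ω_n = 4.324, ζ = 0.8095.
Damped frequency ω_d = ω_n√(1−ζ²) = 2.539 rad/s, so peak time T_p = π/ω_d = 1.24 s.

T_p = 1.24 s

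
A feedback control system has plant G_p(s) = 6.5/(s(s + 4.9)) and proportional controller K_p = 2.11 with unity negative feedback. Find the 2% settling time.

From 1 + K_pG_p(s) = 0: s² + 4.9s + 13.71 = 0 ⇒ ω_n = 3.703, ζ = 0.6616.
2% settling time T_s ≈ 4/(ζω_n) = 4/2.45 = 1.63 s.

T_s ≈ 1.63 s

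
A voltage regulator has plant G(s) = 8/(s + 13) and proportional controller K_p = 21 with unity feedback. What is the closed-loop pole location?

Closed-loop transfer function: T(s) = K_p·G(s)/(1 + K_p·G(s)) = 168/(s + 13 + 168) = 168/(s + 181).
The closed-loop pole is at s = −181.

s = -181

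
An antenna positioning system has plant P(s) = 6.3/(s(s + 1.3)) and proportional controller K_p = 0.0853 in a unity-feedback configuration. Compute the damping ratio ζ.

ζ = 0.887

With unity feedback the closed-loop characteristic equation is s² + 1.3s + 0.0853·6.3 = s² + 1.3s + 0.5374 = 0.
Matching s² + 2ζω_n s + ω_n²: ω_n = √0.5374 = 0.7331 rad/s and 2ζω_n = 1.3, so ζ = 1.3/(2·0.7331) = 0.887.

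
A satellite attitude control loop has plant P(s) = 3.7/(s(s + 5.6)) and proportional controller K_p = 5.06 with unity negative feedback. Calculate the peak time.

Closed-loop characteristic equation: s² + 5.6s + 18.72 = 0, so ω_n = 4.327 rad/s and ζ = 5.6/(2·4.327) = 0.6471.
Damped frequency ω_d = ω_n√(1−ζ²) = 3.299 rad/s, so peak time T_p = π/ω_d = 0.952 s.

T_p = 0.952 s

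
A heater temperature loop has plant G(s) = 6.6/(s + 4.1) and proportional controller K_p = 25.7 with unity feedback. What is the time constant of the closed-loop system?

Closed-loop transfer function: T(s) = K_p·G(s)/(1 + K_p·G(s)) = 169.6/(s + 4.1 + 169.6) = 169.6/(s + 173.7).
Time constant τ = 1/173.7 = 0.00576 s.

τ = 0.00576 s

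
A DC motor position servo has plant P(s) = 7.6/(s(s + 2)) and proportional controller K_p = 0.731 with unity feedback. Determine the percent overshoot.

22.9%

Closed-loop characteristic equation: s² + 2s + 5.556 = 0, so ω_n = 2.357 rad/s and ζ = 2/(2·2.357) = 0.4243.
%OS = 100·exp(−πζ/√(1−ζ²)) = 100·exp(−π·0.4243/√0.82) = 22.9%.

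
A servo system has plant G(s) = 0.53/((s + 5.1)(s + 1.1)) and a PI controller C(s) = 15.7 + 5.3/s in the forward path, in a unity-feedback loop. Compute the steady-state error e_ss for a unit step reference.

0

The open loop C(s)G(s) has a pole at the origin (type 1), so the static position error constant is infinite and e_ss = 1/(1+∞) = 0.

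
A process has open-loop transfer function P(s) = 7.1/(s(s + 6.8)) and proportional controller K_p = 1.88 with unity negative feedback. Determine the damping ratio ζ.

ζ = 0.931

With unity feedback the closed-loop characteristic equation is s² + 6.8s + 1.88·7.1 = s² + 6.8s + 13.35 = 0.
So ω_n² = 13.35 ⇒ ω_n = 3.653 rad/s, and ζ = 6.8/(2ω_n) = 0.931.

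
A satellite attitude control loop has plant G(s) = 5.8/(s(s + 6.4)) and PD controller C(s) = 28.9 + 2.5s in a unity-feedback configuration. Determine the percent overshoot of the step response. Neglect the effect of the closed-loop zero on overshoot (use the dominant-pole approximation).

1.36%

Forward path: (28.9 + 2.5s)·5.8/(s(s+6.4)). The closed-loop characteristic equation is s² + (6.4 + 5.8·2.5)s + 5.8·28.9 = 0.
That is s² + 20.9s + 167.6 = 0, so ω_n = 12.95 rad/s and ζ = 20.9/(2·12.95) = 0.8071.
%OS = 100·exp(−πζ/√(1−ζ²)) = 1.36%.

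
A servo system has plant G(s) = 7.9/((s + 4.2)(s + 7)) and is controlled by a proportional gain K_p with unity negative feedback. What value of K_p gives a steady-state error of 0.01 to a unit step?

K_p = 368

The loop is type 0, so e_ss(step) = 1/(1 + K_pos) with K_pos = K_p·G(0).
G(0) = 0.2687. Require 1/(1 + K_p·0.2687) = 0.01, so 1 + 0.2687·K_p = 100.
K_p = (100 − 1)/0.2687 = 368.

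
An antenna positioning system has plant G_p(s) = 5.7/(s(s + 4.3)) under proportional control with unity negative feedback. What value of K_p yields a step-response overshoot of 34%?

From %OS = 100·exp(−πζ/√(1−ζ²)) = 34%, ζ = −ln(0.34)/√(π²+ln²(0.34)) = 0.3248.
Characteristic equation s² + 4.3s + 5.7K_p = 0 gives ζ = 4.3/(2√(5.7K_p)).
Setting ζ = 0.3248: √(5.7K_p) = 4.3/(2·0.3248) = 6.62, so K_p = 43.82/5.7 = 7.69.

K_p = 7.69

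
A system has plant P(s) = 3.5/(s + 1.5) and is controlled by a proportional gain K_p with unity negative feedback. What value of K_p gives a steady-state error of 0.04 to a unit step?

K_p = 10.3

For a type-0 loop with proportional control, e_ss = 1/(1 + K_p·P(0)).
P(0) = 2.333. Require 1/(1 + K_p·2.333) = 0.04, so 1 + 2.333·K_p = 25.
K_p = (25 − 1)/2.333 = 10.3.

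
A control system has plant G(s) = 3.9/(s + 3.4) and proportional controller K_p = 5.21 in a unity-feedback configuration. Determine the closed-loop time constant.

Closed-loop transfer function: T(s) = K_p·G(s)/(1 + K_p·G(s)) = 20.32/(s + 3.4 + 20.32) = 20.32/(s + 23.72).
Time constant τ = 1/23.72 = 0.0422 s.

τ = 0.0422 s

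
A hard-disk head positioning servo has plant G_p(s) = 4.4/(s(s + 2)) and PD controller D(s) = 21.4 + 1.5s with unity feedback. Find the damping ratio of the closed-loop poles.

ζ = 0.443

Forward path: (21.4 + 1.5s)·4.4/(s(s+2)). The closed-loop characteristic equation is s² + (2 + 4.4·1.5)s + 4.4·21.4 = 0.
That is s² + 8.6s + 94.16 = 0, so ω_n = 9.704 rad/s and ζ = 8.6/(2·9.704) = 0.4431.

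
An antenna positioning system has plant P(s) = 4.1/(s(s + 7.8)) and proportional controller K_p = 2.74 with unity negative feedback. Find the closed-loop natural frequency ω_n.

ω_n = 3.35 rad/s

1 + K_p·P(s) = 0 gives s² + 7.8s + 11.23 = 0.
Matching s² + 2ζω_n s + ω_n²: ω_n = √11.23 = 3.352 rad/s and 2ζω_n = 7.8, so ζ = 7.8/(2·3.352) = 1.16.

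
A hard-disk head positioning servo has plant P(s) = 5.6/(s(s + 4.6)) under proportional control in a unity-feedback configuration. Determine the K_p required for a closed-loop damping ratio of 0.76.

K_p = 1.64

Closed-loop characteristic equation: s² + 4.6s + K_p·5.6 = 0.
So ω_n = √(5.6K_p) and 2ζω_n = 4.6, giving ζ = 4.6/(2√(5.6K_p)).
Setting ζ = 0.76: √(5.6K_p) = 4.6/(2·0.76) = 3.026, so K_p = 9.159/5.6 = 1.64.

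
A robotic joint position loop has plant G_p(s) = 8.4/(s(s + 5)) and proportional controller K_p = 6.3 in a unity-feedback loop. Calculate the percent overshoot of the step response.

31.7%

From 1 + K_pG_p(s) = 0: s² + 5s + 52.92 = 0 ⇒ ω_n = 7.275, ζ = 0.3437.
%OS = 100·exp(−πζ/√(1−ζ²)) = 100·exp(−π·0.3437/√0.8819) = 31.7%.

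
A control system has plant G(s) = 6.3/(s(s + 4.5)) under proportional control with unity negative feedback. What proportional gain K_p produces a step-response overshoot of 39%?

K_p = 9.75

From %OS = 100·exp(−πζ/√(1−ζ²)) = 39%, ζ = −ln(0.39)/√(π²+ln²(0.39)) = 0.2871.
Characteristic equation s² + 4.5s + 6.3K_p = 0 gives ζ = 4.5/(2√(6.3K_p)).
Setting ζ = 0.2871: √(6.3K_p) = 4.5/(2·0.2871) = 7.837, so K_p = 61.42/6.3 = 9.75.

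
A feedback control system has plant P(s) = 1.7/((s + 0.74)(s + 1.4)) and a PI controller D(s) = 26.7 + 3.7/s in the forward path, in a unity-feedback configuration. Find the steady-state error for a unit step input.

0

The open loop D(s)P(s) has a pole at the origin (type 1), so the static position error constant is infinite and e_ss = 1/(1+∞) = 0.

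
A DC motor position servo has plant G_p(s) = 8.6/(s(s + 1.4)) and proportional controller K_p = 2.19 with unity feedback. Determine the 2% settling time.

The closed-loop denominator s² + 1.4s + 18.83 gives ω_n = √18.83 = 4.34 and ζ = 1.4/(2ω_n) = 0.1613.
2% settling time T_s ≈ 4/(ζω_n) = 4/0.7 = 5.71 s.

T_s ≈ 5.71 s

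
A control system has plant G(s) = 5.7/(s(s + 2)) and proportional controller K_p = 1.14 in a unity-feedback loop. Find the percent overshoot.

The closed-loop denominator s² + 2s + 6.498 gives ω_n = √6.498 = 2.549 and ζ = 2/(2ω_n) = 0.3923.
%OS = 100·exp(−πζ/√(1−ζ²)) = 100·exp(−π·0.3923/√0.8461) = 26.2%.

26.2%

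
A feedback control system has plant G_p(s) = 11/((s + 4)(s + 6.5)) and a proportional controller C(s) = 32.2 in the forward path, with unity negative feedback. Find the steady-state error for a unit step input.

The loop is type 0. Static position error constant K_pos = C(0)·G_p(0) = 32.2·0.4231 = 13.62.
Steady-state error to a unit step: e_ss = 1/(1+K_pos) = 1/14.62 = 0.0684.

0.0684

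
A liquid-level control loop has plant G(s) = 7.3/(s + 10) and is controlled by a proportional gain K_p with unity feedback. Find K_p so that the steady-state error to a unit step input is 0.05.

Steady-state error for a unit step on this type-0 loop is 1/(1 + K_p·G(0)).
G(0) = 0.73. Require 1/(1 + K_p·0.73) = 0.05, so 1 + 0.73·K_p = 20.
K_p = (20 − 1)/0.73 = 26.

K_p = 26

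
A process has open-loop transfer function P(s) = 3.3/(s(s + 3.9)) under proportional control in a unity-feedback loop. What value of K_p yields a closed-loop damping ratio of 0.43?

K_p = 6.23

Closed-loop characteristic equation: s² + 3.9s + K_p·3.3 = 0.
So ω_n = √(3.3K_p) and 2ζω_n = 3.9, giving ζ = 3.9/(2√(3.3K_p)).
Setting ζ = 0.43: √(3.3K_p) = 3.9/(2·0.43) = 4.535, so K_p = 20.57/3.3 = 6.23.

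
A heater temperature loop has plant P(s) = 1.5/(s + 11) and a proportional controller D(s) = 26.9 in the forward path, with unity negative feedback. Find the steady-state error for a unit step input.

0.214

The loop is type 0. Static position error constant K_pos = D(0)·P(0) = 26.9·0.1364 = 3.668.
Steady-state error to a unit step: e_ss = 1/(1+K_pos) = 1/4.668 = 0.214.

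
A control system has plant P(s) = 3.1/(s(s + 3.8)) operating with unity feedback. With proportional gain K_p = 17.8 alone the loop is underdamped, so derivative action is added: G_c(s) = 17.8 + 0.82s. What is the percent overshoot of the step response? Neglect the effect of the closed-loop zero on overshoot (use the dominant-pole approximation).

22.7%

Forward path: (17.8 + 0.82s)·3.1/(s(s+3.8)). The closed-loop characteristic equation is s² + (3.8 + 3.1·0.82)s + 3.1·17.8 = 0.
That is s² + 6.342s + 55.18 = 0, so ω_n = 7.428 rad/s and ζ = 6.342/(2·7.428) = 0.4269.
%OS = 100·exp(−πζ/√(1−ζ²)) = 22.7%.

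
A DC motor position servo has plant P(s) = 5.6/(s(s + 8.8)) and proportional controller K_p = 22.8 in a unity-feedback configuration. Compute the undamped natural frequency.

With unity feedback the closed-loop characteristic equation is s² + 8.8s + 22.8·5.6 = s² + 8.8s + 127.7 = 0.
Matching s² + 2ζω_n s + ω_n²: ω_n = √127.7 = 11.3 rad/s and 2ζω_n = 8.8, so ζ = 8.8/(2·11.3) = 0.389.

ω_n = 11.3 rad/s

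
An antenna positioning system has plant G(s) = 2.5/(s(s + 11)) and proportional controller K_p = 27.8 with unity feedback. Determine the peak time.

The closed-loop denominator s² + 11s + 69.5 gives ω_n = √69.5 = 8.337 and ζ = 11/(2ω_n) = 0.6597.
Damped frequency ω_d = ω_n√(1−ζ²) = 6.265 rad/s, so peak time T_p = π/ω_d = 0.501 s.

T_p = 0.501 s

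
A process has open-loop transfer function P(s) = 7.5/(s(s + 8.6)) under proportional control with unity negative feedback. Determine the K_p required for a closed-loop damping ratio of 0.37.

Closed-loop characteristic equation: s² + 8.6s + K_p·7.5 = 0.
So ω_n = √(7.5K_p) and 2ζω_n = 8.6, giving ζ = 8.6/(2√(7.5K_p)).
Setting ζ = 0.37: √(7.5K_p) = 8.6/(2·0.37) = 11.62, so K_p = 135.1/7.5 = 18.

K_p = 18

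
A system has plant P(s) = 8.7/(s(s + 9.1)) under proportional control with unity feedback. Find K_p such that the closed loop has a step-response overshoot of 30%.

From %OS = 100·exp(−πζ/√(1−ζ²)) = 30%, ζ = −ln(0.3)/√(π²+ln²(0.3)) = 0.3579.
Characteristic equation s² + 9.1s + 8.7K_p = 0 gives ζ = 9.1/(2√(8.7K_p)).
Setting ζ = 0.3579: √(8.7K_p) = 9.1/(2·0.3579) = 12.71, so K_p = 161.7/8.7 = 18.6.

K_p = 18.6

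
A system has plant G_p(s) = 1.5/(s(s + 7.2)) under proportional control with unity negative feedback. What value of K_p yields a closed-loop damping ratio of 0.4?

Closed-loop characteristic equation: s² + 7.2s + K_p·1.5 = 0.
So ω_n = √(1.5K_p) and 2ζω_n = 7.2, giving ζ = 7.2/(2√(1.5K_p)).
Setting ζ = 0.4: √(1.5K_p) = 7.2/(2·0.4) = 9, so K_p = 81/1.5 = 54.

K_p = 54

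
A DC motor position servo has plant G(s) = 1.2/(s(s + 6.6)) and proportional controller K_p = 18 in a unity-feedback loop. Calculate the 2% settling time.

T_s ≈ 1.21 s

Closed-loop characteristic equation: s² + 6.6s + 21.6 = 0, so ω_n = 4.648 rad/s and ζ = 6.6/(2·4.648) = 0.71.
2% settling time T_s ≈ 4/(ζω_n) = 4/3.3 = 1.21 s.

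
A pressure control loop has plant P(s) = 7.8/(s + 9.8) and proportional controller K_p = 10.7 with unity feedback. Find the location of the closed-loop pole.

s = -93.26

Closed-loop transfer function: T(s) = K_p·P(s)/(1 + K_p·P(s)) = 83.46/(s + 9.8 + 83.46) = 83.46/(s + 93.26).
The closed-loop pole is at s = −93.26.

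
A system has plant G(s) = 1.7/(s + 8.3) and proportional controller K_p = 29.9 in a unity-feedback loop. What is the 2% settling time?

T_s ≈ 0.0676 s

Closed-loop transfer function: T(s) = K_p·G(s)/(1 + K_p·G(s)) = 50.83/(s + 8.3 + 50.83) = 50.83/(s + 59.13).
Time constant τ = 1/59.13 = 0.01691 s, so the 2% settling time is about 4τ = 0.0676 s.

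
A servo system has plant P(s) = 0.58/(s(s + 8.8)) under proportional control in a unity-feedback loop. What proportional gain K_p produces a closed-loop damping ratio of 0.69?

Closed-loop characteristic equation: s² + 8.8s + K_p·0.58 = 0.
So ω_n = √(0.58K_p) and 2ζω_n = 8.8, giving ζ = 8.8/(2√(0.58K_p)).
Setting ζ = 0.69: √(0.58K_p) = 8.8/(2·0.69) = 6.377, so K_p = 40.66/0.58 = 70.1.

K_p = 70.1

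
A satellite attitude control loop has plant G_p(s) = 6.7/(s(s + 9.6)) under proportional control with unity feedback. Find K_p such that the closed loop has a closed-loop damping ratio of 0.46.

Closed-loop characteristic equation: s² + 9.6s + K_p·6.7 = 0.
So ω_n = √(6.7K_p) and 2ζω_n = 9.6, giving ζ = 9.6/(2√(6.7K_p)).
Setting ζ = 0.46: √(6.7K_p) = 9.6/(2·0.46) = 10.43, so K_p = 108.9/6.7 = 16.3.

K_p = 16.3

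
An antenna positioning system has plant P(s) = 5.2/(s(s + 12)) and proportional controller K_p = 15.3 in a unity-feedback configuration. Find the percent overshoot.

5.75%

From 1 + K_pP(s) = 0: s² + 12s + 79.56 = 0 ⇒ ω_n = 8.92, ζ = 0.6727.
%OS = 100·exp(−πζ/√(1−ζ²)) = 100·exp(−π·0.6727/√0.5475) = 5.75%.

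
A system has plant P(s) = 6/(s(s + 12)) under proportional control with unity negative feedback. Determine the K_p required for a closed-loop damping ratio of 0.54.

K_p = 20.6

Closed-loop characteristic equation: s² + 12s + K_p·6 = 0.
So ω_n = √(6K_p) and 2ζω_n = 12, giving ζ = 12/(2√(6K_p)).
Setting ζ = 0.54: √(6K_p) = 12/(2·0.54) = 11.11, so K_p = 123.5/6 = 20.6.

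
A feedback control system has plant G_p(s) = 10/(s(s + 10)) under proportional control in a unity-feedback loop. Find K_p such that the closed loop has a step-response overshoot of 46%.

K_p = 43.4

From %OS = 100·exp(−πζ/√(1−ζ²)) = 46%, ζ = −ln(0.46)/√(π²+ln²(0.46)) = 0.24.
Characteristic equation s² + 10s + 10K_p = 0 gives ζ = 10/(2√(10K_p)).
Setting ζ = 0.24: √(10K_p) = 10/(2·0.24) = 20.84, so K_p = 434.2/10 = 43.4.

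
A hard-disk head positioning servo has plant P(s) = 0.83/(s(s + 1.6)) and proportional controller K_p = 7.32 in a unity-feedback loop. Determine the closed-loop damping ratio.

ζ = 0.325

1 + K_p·P(s) = 0 gives s² + 1.6s + 6.076 = 0.
Matching s² + 2ζω_n s + ω_n²: ω_n = √6.076 = 2.465 rad/s and 2ζω_n = 1.6, so ζ = 1.6/(2·2.465) = 0.325.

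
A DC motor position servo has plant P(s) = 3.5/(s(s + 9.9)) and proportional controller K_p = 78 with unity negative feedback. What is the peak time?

T_p = 0.199 s

From 1 + K_pP(s) = 0: s² + 9.9s + 273 = 0 ⇒ ω_n = 16.52, ζ = 0.2996.
Damped frequency ω_d = ω_n√(1−ζ²) = 15.76 rad/s, so peak time T_p = π/ω_d = 0.199 s.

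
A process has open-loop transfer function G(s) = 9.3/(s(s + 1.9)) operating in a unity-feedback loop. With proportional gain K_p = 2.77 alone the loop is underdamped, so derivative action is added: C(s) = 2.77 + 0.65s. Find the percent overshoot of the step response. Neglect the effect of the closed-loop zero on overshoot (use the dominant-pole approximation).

Forward path: (2.77 + 0.65s)·9.3/(s(s+1.9)). The closed-loop characteristic equation is s² + (1.9 + 9.3·0.65)s + 9.3·2.77 = 0.
That is s² + 7.945s + 25.76 = 0, so ω_n = 5.076 rad/s and ζ = 7.945/(2·5.076) = 0.7827.
%OS = 100·exp(−πζ/√(1−ζ²)) = 1.92%.

1.92%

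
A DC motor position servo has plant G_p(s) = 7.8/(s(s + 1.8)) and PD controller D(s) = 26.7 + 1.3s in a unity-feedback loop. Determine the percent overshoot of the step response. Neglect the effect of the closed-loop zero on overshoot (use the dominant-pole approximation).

24%

Forward path: (26.7 + 1.3s)·7.8/(s(s+1.8)). The closed-loop characteristic equation is s² + (1.8 + 7.8·1.3)s + 7.8·26.7 = 0.
That is s² + 11.94s + 208.3 = 0, so ω_n = 14.43 rad/s and ζ = 11.94/(2·14.43) = 0.4137.
%OS = 100·exp(−πζ/√(1−ζ²)) = 24%.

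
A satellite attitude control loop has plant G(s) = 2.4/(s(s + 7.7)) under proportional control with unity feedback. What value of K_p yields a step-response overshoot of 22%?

From %OS = 100·exp(−πζ/√(1−ζ²)) = 22%, ζ = −ln(0.22)/√(π²+ln²(0.22)) = 0.4342.
Characteristic equation s² + 7.7s + 2.4K_p = 0 gives ζ = 7.7/(2√(2.4K_p)).
Setting ζ = 0.4342: √(2.4K_p) = 7.7/(2·0.4342) = 8.868, so K_p = 78.63/2.4 = 32.8.

K_p = 32.8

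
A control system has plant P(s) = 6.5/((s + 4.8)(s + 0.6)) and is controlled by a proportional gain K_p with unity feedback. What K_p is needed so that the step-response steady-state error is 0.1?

Steady-state error for a unit step on this type-0 loop is 1/(1 + K_p·P(0)).
P(0) = 2.257. Require 1/(1 + K_p·2.257) = 0.1, so 1 + 2.257·K_p = 10.
K_p = (10 − 1)/2.257 = 3.99.

K_p = 3.99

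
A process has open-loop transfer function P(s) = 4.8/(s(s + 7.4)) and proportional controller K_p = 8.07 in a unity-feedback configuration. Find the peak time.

The closed-loop denominator s² + 7.4s + 38.74 gives ω_n = √38.74 = 6.224 and ζ = 7.4/(2ω_n) = 0.5945.
Damped frequency ω_d = ω_n√(1−ζ²) = 5.005 rad/s, so peak time T_p = π/ω_d = 0.628 s.

T_p = 0.628 s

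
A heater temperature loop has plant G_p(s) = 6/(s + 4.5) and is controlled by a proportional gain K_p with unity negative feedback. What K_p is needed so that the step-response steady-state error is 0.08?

K_p = 8.62

Steady-state error for a unit step on this type-0 loop is 1/(1 + K_p·G_p(0)).
G_p(0) = 1.333. Require 1/(1 + K_p·1.333) = 0.08, so 1 + 1.333·K_p = 12.5.
K_p = (12.5 − 1)/1.333 = 8.62.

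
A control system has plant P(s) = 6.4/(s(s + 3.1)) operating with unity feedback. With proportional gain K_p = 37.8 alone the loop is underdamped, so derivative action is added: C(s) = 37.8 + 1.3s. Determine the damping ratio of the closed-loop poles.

Forward path: (37.8 + 1.3s)·6.4/(s(s+3.1)). The closed-loop characteristic equation is s² + (3.1 + 6.4·1.3)s + 6.4·37.8 = 0.
That is s² + 11.42s + 241.9 = 0, so ω_n = 15.55 rad/s and ζ = 11.42/(2·15.55) = 0.3671.

ζ = 0.367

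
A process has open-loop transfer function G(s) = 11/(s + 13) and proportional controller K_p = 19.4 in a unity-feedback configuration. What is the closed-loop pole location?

s = -226.4

Closed-loop transfer function: T(s) = K_p·G(s)/(1 + K_p·G(s)) = 213.4/(s + 13 + 213.4) = 213.4/(s + 226.4).
The closed-loop pole is at s = −226.4.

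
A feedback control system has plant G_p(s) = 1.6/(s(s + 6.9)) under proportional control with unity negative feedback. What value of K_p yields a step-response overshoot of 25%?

K_p = 45.6

From %OS = 100·exp(−πζ/√(1−ζ²)) = 25%, ζ = −ln(0.25)/√(π²+ln²(0.25)) = 0.4037.
Characteristic equation s² + 6.9s + 1.6K_p = 0 gives ζ = 6.9/(2√(1.6K_p)).
Setting ζ = 0.4037: √(1.6K_p) = 6.9/(2·0.4037) = 8.546, so K_p = 73.03/1.6 = 45.6.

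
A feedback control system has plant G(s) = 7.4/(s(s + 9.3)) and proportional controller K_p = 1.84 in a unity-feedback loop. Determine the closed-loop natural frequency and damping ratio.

With unity feedback the closed-loop characteristic equation is s² + 9.3s + 1.84·7.4 = s² + 9.3s + 13.62 = 0.
Matching s² + 2ζω_n s + ω_n²: ω_n = √13.62 = 3.69 rad/s and 2ζω_n = 9.3, so ζ = 9.3/(2·3.69) = 1.26.

ω_n = 3.69 rad/s, ζ = 1.26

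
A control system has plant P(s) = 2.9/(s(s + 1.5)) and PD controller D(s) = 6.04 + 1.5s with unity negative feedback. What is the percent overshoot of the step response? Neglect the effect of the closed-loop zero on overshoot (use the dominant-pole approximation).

Forward path: (6.04 + 1.5s)·2.9/(s(s+1.5)). The closed-loop characteristic equation is s² + (1.5 + 2.9·1.5)s + 2.9·6.04 = 0.
That is s² + 5.85s + 17.52 = 0, so ω_n = 4.185 rad/s and ζ = 5.85/(2·4.185) = 0.6989.
%OS = 100·exp(−πζ/√(1−ζ²)) = 4.64%.

4.64%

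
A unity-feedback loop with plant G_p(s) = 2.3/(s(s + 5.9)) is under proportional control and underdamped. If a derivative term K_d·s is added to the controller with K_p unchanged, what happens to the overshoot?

decrease

The derivative term adds K·K_d to the s-coefficient of the characteristic equation, raising 2ζω_n while ω_n is unchanged; ζ increases, so overshoot decreases.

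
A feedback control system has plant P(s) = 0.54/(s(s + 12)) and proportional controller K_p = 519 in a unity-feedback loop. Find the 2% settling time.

T_s ≈ 0.667 s

The closed-loop denominator s² + 12s + 280.3 gives ω_n = √280.3 = 16.74 and ζ = 12/(2ω_n) = 0.3584.
2% settling time T_s ≈ 4/(ζω_n) = 4/6 = 0.667 s.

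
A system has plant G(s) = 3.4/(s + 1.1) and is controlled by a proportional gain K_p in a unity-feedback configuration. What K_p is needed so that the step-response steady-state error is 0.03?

K_p = 10.5

Steady-state error for a unit step on this type-0 loop is 1/(1 + K_p·G(0)).
G(0) = 3.091. Require 1/(1 + K_p·3.091) = 0.03, so 1 + 3.091·K_p = 33.33.
K_p = (33.33 − 1)/3.091 = 10.5.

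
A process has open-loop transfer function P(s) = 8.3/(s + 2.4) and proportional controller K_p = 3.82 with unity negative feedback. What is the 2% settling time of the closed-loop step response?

T_s ≈ 0.117 s

Closed-loop transfer function: T(s) = K_p·P(s)/(1 + K_p·P(s)) = 31.71/(s + 2.4 + 31.71) = 31.71/(s + 34.11).
Time constant τ = 1/34.11 = 0.02932 s, so the 2% settling time is about 4τ = 0.117 s.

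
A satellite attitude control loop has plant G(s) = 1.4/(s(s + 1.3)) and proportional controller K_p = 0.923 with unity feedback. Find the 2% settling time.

T_s ≈ 6.15 s

The closed-loop denominator s² + 1.3s + 1.292 gives ω_n = √1.292 = 1.137 and ζ = 1.3/(2ω_n) = 0.5718.
2% settling time T_s ≈ 4/(ζω_n) = 4/0.65 = 6.15 s.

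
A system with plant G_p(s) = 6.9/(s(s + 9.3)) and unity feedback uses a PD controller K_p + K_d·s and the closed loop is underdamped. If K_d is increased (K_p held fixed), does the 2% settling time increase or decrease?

Characteristic equation s² + (9.3 + 6.9K_d)s + 6.9K_p = 0: raising K_d increases ζω_n = (9.3+6.9K_d)/2 while the loop stays underdamped, so T_s ≈ 4/(ζω_n) decreases.

decrease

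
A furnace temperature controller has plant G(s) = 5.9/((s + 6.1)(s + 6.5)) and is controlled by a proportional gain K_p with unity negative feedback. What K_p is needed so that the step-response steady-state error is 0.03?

The loop is type 0, so e_ss(step) = 1/(1 + K_pos) with K_pos = K_p·G(0).
G(0) = 0.1488. Require 1/(1 + K_p·0.1488) = 0.03, so 1 + 0.1488·K_p = 33.33.
K_p = (33.33 − 1)/0.1488 = 217.

K_p = 217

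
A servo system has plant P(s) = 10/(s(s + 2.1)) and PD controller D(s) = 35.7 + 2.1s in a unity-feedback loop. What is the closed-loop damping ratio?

Forward path: (35.7 + 2.1s)·10/(s(s+2.1)). The closed-loop characteristic equation is s² + (2.1 + 10·2.1)s + 10·35.7 = 0.
That is s² + 23.1s + 357 = 0, so ω_n = 18.89 rad/s and ζ = 23.1/(2·18.89) = 0.6113.

ζ = 0.611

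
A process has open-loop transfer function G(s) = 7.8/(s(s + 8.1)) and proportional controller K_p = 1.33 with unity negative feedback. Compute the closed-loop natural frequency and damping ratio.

The closed-loop denominator is s(s+8.1) + 1.33·7.8 = s² + 8.1s + 10.37.
So ω_n² = 10.37 ⇒ ω_n = 3.221 rad/s, and ζ = 8.1/(2ω_n) = 1.26.

ω_n = 3.22 rad/s, ζ = 1.26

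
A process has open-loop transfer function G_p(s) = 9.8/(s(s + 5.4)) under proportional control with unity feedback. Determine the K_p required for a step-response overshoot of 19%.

From %OS = 100·exp(−πζ/√(1−ζ²)) = 19%, ζ = −ln(0.19)/√(π²+ln²(0.19)) = 0.4673.
Characteristic equation s² + 5.4s + 9.8K_p = 0 gives ζ = 5.4/(2√(9.8K_p)).
Setting ζ = 0.4673: √(9.8K_p) = 5.4/(2·0.4673) = 5.777, so K_p = 33.38/9.8 = 3.41.

K_p = 3.41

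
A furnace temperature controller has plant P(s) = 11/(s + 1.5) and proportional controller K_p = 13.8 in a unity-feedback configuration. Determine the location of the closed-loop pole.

s = -153.3

Closed-loop transfer function: T(s) = K_p·P(s)/(1 + K_p·P(s)) = 151.8/(s + 1.5 + 151.8) = 151.8/(s + 153.3).
The closed-loop pole is at s = −153.3.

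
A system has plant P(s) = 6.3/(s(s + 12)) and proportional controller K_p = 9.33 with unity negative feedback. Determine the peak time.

The closed-loop denominator s² + 12s + 58.78 gives ω_n = √58.78 = 7.667 and ζ = 12/(2ω_n) = 0.7826.
Damped frequency ω_d = ω_n√(1−ζ²) = 4.773 rad/s, so peak time T_p = π/ω_d = 0.658 s.

T_p = 0.658 s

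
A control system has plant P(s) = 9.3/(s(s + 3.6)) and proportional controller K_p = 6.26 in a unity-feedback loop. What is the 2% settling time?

From 1 + K_pP(s) = 0: s² + 3.6s + 58.22 = 0 ⇒ ω_n = 7.63, ζ = 0.2359.
2% settling time T_s ≈ 4/(ζω_n) = 4/1.8 = 2.22 s.

T_s ≈ 2.22 s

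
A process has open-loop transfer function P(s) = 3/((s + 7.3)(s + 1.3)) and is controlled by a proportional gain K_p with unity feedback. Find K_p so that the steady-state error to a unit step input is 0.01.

K_p = 313

The loop is type 0, so e_ss(step) = 1/(1 + K_pos) with K_pos = K_p·P(0).
P(0) = 0.3161. Require 1/(1 + K_p·0.3161) = 0.01, so 1 + 0.3161·K_p = 100.
K_p = (100 − 1)/0.3161 = 313.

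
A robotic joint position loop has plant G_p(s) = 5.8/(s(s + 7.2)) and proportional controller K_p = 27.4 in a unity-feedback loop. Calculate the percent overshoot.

39.2%

The closed-loop denominator s² + 7.2s + 158.9 gives ω_n = √158.9 = 12.61 and ζ = 7.2/(2ω_n) = 0.2856.
%OS = 100·exp(−πζ/√(1−ζ²)) = 100·exp(−π·0.2856/√0.9184) = 39.2%.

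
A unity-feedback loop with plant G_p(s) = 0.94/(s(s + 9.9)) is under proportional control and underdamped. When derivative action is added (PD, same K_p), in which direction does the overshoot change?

decrease

The derivative term adds K·K_d to the s-coefficient of the characteristic equation, raising 2ζω_n while ω_n is unchanged; ζ increases, so overshoot decreases.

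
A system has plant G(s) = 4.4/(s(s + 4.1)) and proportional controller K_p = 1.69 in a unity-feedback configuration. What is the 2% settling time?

T_s ≈ 1.95 s

The closed-loop denominator s² + 4.1s + 7.436 gives ω_n = √7.436 = 2.727 and ζ = 4.1/(2ω_n) = 0.7518.
2% settling time T_s ≈ 4/(ζω_n) = 4/2.05 = 1.95 s.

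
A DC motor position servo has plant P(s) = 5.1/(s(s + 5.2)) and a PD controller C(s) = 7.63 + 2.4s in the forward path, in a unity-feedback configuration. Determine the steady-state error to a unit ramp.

The loop has one pole at the origin (type 1). Velocity error constant K_v = lim_{s→0} s·C(s)P(s) = 7.63·5.1/5.2 = 7.483.
Steady-state error to a unit ramp: e_ss = 1/K_v = 0.134.

0.134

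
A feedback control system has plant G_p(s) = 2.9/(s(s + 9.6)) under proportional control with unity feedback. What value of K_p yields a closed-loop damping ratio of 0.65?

Closed-loop characteristic equation: s² + 9.6s + K_p·2.9 = 0.
So ω_n = √(2.9K_p) and 2ζω_n = 9.6, giving ζ = 9.6/(2√(2.9K_p)).
Setting ζ = 0.65: √(2.9K_p) = 9.6/(2·0.65) = 7.385, so K_p = 54.53/2.9 = 18.8.

K_p = 18.8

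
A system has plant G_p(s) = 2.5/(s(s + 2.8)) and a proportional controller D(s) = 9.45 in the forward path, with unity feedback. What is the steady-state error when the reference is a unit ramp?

0.119

The loop has one pole at the origin (type 1). Velocity error constant K_v = lim_{s→0} s·D(s)G_p(s) = 9.45·2.5/2.8 = 8.438.
Steady-state error to a unit ramp: e_ss = 1/K_v = 0.119.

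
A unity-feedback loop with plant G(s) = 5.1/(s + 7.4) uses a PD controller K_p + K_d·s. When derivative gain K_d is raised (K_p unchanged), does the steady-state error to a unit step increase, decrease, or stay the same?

unchanged

K_d affects only the transient (the s-coefficient); the DC loop gain, and hence e_ss, depends only on K_p.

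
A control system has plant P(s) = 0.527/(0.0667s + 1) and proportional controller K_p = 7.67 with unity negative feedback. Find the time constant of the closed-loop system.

Closed loop: T(s) = K_p·P/(1+K_p·P) = 4.042/(0.0667s + 1 + 4.042), with pole at s = −(1 + 4.042)/0.0667 = −75.59.
Closed-loop time constant τ = 1/75.59 = 0.0132 s.

τ = 0.0132 s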